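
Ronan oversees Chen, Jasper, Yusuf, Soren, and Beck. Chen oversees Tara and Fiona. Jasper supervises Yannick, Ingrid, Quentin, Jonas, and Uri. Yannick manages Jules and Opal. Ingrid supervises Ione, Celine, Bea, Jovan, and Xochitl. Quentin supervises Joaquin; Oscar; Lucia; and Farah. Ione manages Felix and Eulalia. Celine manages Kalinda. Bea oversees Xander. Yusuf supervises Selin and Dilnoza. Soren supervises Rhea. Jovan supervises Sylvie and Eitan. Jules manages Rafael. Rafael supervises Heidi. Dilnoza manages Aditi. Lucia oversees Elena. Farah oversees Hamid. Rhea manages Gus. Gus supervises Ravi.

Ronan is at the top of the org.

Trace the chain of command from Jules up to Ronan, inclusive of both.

Jules reports to Yannick. Yannick reports to Jasper. Jasper reports to Ronan. Ronan is at the top.

Jules -> Yannick -> Jasper -> Ronan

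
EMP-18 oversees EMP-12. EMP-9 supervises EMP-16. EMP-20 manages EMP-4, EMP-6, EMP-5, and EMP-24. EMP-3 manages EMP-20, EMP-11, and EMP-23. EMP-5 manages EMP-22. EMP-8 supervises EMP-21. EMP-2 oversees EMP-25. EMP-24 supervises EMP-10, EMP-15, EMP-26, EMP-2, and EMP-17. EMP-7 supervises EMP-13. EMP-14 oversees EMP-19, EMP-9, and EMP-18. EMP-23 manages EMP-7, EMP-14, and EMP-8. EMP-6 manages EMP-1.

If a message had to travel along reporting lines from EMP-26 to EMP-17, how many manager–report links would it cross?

2

EMP-26 is 1 level below EMP-24, and EMP-17 is 1 level below EMP-24 (their lowest common manager). The shortest path runs up from EMP-26 to EMP-24 and back down to EMP-17: 1 + 1 = 2 links.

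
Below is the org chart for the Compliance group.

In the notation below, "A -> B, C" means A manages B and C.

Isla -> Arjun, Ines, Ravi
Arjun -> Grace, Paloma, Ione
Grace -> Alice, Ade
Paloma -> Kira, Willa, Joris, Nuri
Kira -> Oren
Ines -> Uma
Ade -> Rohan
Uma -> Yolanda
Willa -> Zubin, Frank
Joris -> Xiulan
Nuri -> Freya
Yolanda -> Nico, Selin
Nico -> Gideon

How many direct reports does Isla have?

Isla directly manages Arjun, Ines, Ravi. That is 3 direct reports.

3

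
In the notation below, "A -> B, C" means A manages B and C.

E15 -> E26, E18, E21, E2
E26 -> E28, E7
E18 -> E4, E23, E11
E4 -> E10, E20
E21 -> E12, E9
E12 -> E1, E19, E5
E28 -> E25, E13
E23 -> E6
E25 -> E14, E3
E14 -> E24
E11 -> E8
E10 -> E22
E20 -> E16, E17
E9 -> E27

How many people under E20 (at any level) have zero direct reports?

The people in E20's organization with no one reporting to them are E17, E16. That is 2.

2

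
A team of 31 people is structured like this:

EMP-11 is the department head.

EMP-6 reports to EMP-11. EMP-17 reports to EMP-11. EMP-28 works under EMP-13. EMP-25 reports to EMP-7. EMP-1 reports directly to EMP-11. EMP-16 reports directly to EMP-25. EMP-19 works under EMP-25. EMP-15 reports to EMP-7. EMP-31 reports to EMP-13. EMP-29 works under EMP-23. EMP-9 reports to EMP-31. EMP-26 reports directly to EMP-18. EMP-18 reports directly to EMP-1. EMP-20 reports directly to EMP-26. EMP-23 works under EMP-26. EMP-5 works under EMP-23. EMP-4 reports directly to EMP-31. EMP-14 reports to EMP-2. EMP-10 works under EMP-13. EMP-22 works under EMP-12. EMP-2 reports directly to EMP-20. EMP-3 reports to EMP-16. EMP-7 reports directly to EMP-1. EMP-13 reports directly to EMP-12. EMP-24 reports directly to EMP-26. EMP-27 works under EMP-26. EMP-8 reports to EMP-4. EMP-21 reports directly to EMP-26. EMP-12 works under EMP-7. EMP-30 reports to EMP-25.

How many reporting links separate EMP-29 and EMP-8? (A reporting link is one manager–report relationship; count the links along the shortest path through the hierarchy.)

EMP-29 is 4 levels below EMP-1, and EMP-8 is 6 levels below EMP-1 (their lowest common manager). The shortest path runs up from EMP-29 to EMP-1 and back down to EMP-8: 4 + 6 = 10 links.

10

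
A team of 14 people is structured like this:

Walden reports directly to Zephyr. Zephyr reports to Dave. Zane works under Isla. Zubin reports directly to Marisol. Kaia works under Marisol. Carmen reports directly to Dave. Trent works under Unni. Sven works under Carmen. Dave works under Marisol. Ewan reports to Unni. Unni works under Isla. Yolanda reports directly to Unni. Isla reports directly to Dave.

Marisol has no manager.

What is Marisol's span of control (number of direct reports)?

Marisol directly manages Dave, Zubin, Kaia. That is 3 direct reports.

3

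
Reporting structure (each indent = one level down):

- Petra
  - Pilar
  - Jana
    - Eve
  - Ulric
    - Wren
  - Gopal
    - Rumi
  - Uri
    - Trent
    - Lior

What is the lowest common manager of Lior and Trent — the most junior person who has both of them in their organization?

Lior's chain of managers is Uri, Petra. Trent's chain of managers is Uri, Petra. The first manager that appears in both chains is Uri.

Uri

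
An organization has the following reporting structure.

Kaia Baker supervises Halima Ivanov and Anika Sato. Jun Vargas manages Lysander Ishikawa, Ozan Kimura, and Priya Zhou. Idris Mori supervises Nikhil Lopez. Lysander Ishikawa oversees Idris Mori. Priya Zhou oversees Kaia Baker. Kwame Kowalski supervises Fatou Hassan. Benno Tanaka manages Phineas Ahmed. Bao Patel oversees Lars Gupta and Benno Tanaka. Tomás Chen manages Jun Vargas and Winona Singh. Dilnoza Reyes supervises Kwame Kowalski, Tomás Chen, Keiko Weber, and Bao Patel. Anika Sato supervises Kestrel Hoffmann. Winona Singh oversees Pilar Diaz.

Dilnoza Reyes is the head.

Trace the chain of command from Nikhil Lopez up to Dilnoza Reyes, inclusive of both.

Nikhil Lopez reports to Idris Mori. Idris Mori reports to Lysander Ishikawa. Lysander Ishikawa reports to Jun Vargas. Jun Vargas reports to Tomás Chen. Tomás Chen reports to Dilnoza Reyes. Dilnoza Reyes is at the top.

Nikhil Lopez -> Idris Mori -> Lysander Ishikawa -> Jun Vargas -> Tomás Chen -> Dilnoza Reyes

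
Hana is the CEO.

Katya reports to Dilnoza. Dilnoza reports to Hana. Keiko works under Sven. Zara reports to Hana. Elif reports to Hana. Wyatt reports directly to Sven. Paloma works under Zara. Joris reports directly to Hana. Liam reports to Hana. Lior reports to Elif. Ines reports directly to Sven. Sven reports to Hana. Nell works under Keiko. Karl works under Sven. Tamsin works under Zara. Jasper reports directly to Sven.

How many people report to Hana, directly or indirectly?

Hana directly manages Sven, Dilnoza, Zara, Liam, Elif, Joris. Under Sven: Karl, Jasper, Wyatt, Keiko, Nell, Ines (6). Under Dilnoza: Katya (1). Under Zara: Tamsin, Paloma (2). Liam has no reports. Under Elif: Lior (1). Joris has no reports. So Hana's organization is 6 direct reports plus everyone under them: 7 + 2 + 3 + 1 + 2 + 1 = 16.

16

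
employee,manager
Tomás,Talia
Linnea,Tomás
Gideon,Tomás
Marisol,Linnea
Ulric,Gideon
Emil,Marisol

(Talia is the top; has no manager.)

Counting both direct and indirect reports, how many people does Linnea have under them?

Linnea directly manages Marisol. Under Marisol: Emil (1). That's 2 in total.

2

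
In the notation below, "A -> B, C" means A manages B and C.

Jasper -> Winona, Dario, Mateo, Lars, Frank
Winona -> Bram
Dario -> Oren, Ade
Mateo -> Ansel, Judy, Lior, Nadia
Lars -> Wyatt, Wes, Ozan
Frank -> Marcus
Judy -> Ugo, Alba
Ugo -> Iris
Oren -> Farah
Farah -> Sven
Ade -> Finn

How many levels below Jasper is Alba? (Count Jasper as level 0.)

3

Chain from Alba up to Jasper: Alba → Judy → Mateo → Jasper. That is 3 steps up, so Alba is 3 levels below Jasper.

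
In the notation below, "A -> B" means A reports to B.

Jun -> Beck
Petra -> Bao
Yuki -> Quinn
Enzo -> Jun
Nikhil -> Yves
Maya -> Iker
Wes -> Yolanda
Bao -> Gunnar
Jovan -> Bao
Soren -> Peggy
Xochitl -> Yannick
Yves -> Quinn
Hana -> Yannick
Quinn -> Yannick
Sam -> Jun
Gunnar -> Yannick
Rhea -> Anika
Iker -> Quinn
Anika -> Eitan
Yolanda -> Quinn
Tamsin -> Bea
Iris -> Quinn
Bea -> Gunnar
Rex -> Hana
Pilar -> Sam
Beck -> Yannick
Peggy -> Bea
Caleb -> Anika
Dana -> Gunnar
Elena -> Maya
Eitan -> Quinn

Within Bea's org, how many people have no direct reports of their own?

The people in Bea's organization with no one reporting to them are Tamsin, Soren. That is 2.

2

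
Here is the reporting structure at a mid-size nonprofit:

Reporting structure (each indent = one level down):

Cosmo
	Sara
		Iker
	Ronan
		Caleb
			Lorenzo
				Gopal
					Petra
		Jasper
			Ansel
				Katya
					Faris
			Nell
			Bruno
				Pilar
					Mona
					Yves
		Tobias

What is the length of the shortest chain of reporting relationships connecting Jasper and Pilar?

2

Pilar is in Jasper's organization: the chain from Pilar up to Jasper is Pilar → Bruno → Jasper, which is 2 links.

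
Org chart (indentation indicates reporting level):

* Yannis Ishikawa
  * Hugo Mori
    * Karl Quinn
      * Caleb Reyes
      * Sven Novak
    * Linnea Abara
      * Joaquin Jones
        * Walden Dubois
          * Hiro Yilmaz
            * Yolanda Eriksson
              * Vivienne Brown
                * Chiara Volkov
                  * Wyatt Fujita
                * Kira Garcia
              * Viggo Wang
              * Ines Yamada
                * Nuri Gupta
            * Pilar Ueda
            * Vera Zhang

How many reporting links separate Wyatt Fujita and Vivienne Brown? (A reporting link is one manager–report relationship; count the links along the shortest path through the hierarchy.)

2

Wyatt Fujita is in Vivienne Brown's organization: the chain from Wyatt Fujita up to Vivienne Brown is Wyatt Fujita → Chiara Volkov → Vivienne Brown, which is 2 links.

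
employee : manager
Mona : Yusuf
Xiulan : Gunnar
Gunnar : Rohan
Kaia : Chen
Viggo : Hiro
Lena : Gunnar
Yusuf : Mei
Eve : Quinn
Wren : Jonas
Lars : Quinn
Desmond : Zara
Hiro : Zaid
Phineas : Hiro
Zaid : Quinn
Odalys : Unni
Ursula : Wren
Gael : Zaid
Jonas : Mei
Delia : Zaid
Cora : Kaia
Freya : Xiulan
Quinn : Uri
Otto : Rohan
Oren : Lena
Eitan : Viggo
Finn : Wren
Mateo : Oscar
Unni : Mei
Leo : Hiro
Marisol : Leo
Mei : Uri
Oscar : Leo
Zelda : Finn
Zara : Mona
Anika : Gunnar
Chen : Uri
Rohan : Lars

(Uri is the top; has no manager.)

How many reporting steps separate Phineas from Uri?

Chain from Phineas up to Uri: Phineas → Hiro → Zaid → Quinn → Uri. That is 4 steps up, so Phineas is 4 levels below Uri.

4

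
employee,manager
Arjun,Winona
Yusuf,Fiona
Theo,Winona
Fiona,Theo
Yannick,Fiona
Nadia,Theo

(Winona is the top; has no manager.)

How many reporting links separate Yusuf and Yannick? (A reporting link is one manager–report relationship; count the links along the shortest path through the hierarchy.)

2

Yusuf is 1 level below Fiona, and Yannick is 1 level below Fiona (their lowest common manager). The shortest path runs up from Yusuf to Fiona and back down to Yannick: 1 + 1 = 2 links.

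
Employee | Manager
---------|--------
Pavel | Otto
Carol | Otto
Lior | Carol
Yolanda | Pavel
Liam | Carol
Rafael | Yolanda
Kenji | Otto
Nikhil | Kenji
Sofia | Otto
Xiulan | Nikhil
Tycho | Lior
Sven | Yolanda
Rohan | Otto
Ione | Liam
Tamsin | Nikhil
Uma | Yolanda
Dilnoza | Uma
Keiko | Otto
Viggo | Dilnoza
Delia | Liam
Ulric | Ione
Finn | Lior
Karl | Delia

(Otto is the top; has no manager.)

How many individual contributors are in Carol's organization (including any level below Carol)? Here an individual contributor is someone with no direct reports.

4

The people in Carol's organization with no one reporting to them are Karl, Ulric, Finn, Tycho. That is 4.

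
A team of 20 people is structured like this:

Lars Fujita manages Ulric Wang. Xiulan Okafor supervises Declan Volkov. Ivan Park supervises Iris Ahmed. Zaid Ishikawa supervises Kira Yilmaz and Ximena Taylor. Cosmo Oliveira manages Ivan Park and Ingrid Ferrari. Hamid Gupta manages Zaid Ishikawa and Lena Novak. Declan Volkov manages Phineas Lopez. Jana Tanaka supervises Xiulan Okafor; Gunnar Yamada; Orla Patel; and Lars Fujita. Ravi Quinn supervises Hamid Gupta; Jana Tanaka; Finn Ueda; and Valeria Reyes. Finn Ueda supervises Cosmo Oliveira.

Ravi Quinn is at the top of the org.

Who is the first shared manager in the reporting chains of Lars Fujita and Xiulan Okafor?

Lars Fujita's chain of managers is Jana Tanaka, Ravi Quinn. Xiulan Okafor's chain of managers is Jana Tanaka, Ravi Quinn. The first manager that appears in both chains is Jana Tanaka.

Jana Tanaka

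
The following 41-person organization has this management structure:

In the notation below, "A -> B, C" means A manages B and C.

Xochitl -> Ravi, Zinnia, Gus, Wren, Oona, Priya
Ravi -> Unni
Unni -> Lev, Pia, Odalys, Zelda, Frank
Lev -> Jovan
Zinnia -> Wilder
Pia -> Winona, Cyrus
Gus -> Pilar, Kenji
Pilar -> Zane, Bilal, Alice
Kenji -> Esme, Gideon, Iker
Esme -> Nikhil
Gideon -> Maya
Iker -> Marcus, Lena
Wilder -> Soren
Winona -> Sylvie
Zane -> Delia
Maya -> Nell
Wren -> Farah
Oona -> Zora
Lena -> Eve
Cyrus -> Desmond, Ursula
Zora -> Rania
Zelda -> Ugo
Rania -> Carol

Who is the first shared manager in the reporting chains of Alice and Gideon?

Alice's chain of managers is Pilar, Gus, Xochitl. Gideon's chain of managers is Kenji, Gus, Xochitl. The first manager that appears in both chains is Gus.

Gus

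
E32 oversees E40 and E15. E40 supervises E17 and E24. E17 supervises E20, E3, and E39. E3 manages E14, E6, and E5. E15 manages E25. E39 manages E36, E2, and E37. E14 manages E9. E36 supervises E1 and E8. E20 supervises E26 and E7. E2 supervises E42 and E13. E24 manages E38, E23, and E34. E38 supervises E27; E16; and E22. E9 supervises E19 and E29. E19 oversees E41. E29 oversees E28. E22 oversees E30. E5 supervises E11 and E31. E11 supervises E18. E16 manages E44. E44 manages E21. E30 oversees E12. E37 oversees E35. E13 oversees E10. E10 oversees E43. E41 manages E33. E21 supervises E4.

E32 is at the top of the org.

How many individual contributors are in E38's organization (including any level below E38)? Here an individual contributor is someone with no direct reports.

3

The people in E38's organization with no one reporting to them are E27, E4, E12. That is 3.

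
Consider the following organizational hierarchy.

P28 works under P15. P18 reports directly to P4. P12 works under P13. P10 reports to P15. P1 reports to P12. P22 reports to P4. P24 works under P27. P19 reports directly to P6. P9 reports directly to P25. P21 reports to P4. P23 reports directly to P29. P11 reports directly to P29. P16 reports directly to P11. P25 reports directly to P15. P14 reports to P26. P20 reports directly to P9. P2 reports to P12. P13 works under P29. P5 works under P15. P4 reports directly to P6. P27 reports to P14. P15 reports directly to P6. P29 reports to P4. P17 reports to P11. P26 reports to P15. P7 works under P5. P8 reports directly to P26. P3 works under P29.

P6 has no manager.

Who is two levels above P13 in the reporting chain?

P13 reports to P29, and P29 reports to P4. So P13's skip-level manager is P4.

P4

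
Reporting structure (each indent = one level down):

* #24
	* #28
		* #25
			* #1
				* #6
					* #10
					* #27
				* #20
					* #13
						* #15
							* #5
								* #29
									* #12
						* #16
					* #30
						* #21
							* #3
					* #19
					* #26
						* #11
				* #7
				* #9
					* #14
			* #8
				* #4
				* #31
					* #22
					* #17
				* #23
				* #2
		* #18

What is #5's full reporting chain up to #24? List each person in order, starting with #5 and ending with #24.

#5 reports to #15. #15 reports to #13. #13 reports to #20. #20 reports to #1. #1 reports to #25. #25 reports to #28. #28 reports to #24. #24 is at the top.

#5 -> #15 -> #13 -> #20 -> #1 -> #25 -> #28 -> #24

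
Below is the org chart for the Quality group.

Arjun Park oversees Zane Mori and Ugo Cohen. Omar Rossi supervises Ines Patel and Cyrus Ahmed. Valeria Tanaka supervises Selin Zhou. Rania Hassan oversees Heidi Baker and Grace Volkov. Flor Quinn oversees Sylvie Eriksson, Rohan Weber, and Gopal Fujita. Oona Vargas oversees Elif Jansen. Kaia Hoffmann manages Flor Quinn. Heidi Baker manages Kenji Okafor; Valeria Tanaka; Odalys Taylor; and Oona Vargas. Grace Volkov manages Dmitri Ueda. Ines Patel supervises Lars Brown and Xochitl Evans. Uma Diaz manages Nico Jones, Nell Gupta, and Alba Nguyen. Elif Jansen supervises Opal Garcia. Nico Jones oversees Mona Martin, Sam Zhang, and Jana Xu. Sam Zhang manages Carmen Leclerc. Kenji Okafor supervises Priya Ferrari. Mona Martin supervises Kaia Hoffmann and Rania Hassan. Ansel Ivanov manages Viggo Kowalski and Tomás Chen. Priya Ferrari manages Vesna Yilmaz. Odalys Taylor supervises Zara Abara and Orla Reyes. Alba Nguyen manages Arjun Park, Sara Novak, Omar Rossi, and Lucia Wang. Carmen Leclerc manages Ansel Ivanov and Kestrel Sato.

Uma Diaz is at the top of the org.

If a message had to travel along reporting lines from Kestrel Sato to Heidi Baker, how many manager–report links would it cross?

Kestrel Sato is 3 levels below Nico Jones, and Heidi Baker is 3 levels below Nico Jones (their lowest common manager). The shortest path runs up from Kestrel Sato to Nico Jones and back down to Heidi Baker: 3 + 3 = 6 links.

6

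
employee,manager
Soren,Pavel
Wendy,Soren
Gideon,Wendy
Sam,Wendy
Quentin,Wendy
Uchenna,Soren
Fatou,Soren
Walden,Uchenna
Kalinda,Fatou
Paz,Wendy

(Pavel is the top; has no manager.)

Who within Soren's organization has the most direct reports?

Direct-report counts within Soren's organization: Soren has 3; Fatou has 1; Uchenna has 1; Wendy has 4. The largest is 4, held by Wendy.

Wendy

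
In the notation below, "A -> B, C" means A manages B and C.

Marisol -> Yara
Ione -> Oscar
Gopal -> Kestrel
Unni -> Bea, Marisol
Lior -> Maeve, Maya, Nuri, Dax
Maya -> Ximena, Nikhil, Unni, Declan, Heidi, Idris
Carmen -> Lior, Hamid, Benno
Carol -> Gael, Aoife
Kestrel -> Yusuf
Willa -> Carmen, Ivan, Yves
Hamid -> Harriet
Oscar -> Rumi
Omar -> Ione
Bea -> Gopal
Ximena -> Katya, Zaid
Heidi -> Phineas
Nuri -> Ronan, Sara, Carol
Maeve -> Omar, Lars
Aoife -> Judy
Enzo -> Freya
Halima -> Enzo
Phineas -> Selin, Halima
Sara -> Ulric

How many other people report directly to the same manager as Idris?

5

Idris reports to Maya. Maya's other direct reports are Ximena, Nikhil, Unni, Declan, Heidi — 5 peers.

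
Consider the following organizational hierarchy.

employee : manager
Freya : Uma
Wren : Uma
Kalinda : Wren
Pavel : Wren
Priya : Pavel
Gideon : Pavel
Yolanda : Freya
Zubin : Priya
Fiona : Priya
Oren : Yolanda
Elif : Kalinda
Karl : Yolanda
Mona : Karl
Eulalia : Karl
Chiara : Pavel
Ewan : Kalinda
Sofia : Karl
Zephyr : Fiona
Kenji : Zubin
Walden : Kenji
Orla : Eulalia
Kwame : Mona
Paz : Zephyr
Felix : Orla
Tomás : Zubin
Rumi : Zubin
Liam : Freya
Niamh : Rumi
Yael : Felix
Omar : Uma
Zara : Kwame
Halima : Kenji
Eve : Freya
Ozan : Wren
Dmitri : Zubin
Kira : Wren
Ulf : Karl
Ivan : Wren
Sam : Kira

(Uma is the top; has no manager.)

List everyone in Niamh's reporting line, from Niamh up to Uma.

Niamh -> Rumi -> Zubin -> Priya -> Pavel -> Wren -> Uma

Niamh reports to Rumi. Rumi reports to Zubin. Zubin reports to Priya. Priya reports to Pavel. Pavel reports to Wren. Wren reports to Uma. Uma is at the top.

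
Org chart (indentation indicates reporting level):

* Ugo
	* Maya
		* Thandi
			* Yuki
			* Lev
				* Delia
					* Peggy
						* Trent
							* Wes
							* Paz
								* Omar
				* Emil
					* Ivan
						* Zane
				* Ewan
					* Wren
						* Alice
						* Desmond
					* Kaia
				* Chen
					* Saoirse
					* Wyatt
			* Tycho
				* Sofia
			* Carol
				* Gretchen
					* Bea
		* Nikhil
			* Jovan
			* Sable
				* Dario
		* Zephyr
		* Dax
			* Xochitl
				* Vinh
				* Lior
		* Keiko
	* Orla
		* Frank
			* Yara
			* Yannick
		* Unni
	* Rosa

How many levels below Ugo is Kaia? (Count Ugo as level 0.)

5

Chain from Kaia up to Ugo: Kaia → Ewan → Lev → Thandi → Maya → Ugo. That is 5 steps up, so Kaia is 5 levels below Ugo.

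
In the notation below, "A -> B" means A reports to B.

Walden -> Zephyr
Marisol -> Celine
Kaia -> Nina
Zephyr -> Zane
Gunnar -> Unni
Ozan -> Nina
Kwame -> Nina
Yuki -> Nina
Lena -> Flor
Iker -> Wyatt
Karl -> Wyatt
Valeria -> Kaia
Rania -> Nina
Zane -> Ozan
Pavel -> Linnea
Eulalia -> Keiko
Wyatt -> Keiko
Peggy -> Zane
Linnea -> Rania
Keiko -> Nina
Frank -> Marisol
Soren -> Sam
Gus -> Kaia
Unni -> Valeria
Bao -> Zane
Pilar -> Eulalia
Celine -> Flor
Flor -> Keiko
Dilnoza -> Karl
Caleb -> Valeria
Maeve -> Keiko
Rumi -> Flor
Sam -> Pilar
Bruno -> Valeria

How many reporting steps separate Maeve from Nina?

Chain from Maeve up to Nina: Maeve → Keiko → Nina. That is 2 steps up, so Maeve is 2 levels below Nina.

2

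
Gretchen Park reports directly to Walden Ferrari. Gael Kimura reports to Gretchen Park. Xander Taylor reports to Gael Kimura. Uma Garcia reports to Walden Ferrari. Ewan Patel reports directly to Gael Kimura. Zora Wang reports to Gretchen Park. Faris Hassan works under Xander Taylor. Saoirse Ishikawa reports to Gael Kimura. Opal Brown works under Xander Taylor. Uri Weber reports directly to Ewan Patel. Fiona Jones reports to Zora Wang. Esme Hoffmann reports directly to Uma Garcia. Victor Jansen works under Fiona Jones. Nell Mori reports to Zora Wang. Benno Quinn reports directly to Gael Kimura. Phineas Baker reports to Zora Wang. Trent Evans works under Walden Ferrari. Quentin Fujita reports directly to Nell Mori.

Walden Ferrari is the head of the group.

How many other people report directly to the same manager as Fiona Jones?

Fiona Jones reports to Zora Wang. Zora Wang's other direct reports are Nell Mori, Phineas Baker — 2 peers.

2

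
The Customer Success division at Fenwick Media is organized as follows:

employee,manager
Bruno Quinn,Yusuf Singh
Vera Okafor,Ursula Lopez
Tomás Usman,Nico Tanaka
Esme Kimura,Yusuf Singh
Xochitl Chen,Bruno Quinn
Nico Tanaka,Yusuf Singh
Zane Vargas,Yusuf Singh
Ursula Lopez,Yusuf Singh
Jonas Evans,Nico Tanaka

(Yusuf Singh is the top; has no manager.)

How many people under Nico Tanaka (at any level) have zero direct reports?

2

The people in Nico Tanaka's organization with no one reporting to them are Jonas Evans, Tomás Usman. That is 2.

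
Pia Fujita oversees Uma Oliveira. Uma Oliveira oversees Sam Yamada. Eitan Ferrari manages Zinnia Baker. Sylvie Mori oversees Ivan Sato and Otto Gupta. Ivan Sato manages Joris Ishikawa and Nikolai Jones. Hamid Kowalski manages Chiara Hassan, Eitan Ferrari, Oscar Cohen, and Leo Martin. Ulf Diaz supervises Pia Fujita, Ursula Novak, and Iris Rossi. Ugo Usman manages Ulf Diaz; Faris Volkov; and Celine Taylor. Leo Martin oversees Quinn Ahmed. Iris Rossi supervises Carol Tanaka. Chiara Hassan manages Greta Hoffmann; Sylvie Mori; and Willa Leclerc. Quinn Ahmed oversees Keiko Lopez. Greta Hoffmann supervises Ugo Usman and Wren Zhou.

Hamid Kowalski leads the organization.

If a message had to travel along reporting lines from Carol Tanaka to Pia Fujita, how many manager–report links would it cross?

3

Carol Tanaka is 2 levels below Ulf Diaz, and Pia Fujita is 1 level below Ulf Diaz (their lowest common manager). The shortest path runs up from Carol Tanaka to Ulf Diaz and back down to Pia Fujita: 2 + 1 = 3 links.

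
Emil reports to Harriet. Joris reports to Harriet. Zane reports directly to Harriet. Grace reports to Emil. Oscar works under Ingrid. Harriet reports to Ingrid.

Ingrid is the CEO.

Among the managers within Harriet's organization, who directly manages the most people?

Direct-report counts within Harriet's organization: Harriet has 3; Emil has 1. The largest is 3, held by Harriet.

Harriet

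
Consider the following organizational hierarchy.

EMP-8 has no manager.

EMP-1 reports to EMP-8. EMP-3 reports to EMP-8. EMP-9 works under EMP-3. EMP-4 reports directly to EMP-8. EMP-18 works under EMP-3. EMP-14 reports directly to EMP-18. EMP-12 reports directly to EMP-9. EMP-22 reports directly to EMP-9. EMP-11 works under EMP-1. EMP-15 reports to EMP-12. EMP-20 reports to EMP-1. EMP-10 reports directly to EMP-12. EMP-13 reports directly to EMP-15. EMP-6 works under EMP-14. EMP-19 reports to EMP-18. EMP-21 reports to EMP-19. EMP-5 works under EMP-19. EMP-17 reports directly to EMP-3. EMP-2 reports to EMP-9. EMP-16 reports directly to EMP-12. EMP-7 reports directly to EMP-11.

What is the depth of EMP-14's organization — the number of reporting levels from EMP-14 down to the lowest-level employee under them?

The longest chain under EMP-14 runs EMP-14 → EMP-6, which is 1 level below EMP-14.

1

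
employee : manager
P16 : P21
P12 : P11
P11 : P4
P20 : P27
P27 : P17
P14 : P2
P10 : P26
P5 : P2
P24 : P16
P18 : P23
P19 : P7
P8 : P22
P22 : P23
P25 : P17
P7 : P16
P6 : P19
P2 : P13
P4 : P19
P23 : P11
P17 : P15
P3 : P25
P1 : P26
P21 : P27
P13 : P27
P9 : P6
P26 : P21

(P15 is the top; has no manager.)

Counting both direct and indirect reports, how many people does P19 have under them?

9

P19 directly manages P4, P6. Under P4: P11, P12, P23, P18, P22, P8 (6). Under P6: P9 (1). So P19's organization is 2 direct reports plus everyone under them: 7 + 2 = 9.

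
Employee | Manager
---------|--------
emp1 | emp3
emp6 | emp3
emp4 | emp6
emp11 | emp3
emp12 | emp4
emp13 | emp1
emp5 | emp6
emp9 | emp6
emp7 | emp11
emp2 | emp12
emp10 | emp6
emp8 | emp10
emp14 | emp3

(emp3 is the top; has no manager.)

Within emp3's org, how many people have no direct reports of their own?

7

The people in emp3's organization with no one reporting to them are emp14, emp7, emp8, emp9, emp5, emp2, emp13. That is 7.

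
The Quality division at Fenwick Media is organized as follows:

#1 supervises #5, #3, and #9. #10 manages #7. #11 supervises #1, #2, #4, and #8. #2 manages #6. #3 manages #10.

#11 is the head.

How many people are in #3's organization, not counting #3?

#3 directly manages #10. Under #10: #7 (1). That's 2 in total.

2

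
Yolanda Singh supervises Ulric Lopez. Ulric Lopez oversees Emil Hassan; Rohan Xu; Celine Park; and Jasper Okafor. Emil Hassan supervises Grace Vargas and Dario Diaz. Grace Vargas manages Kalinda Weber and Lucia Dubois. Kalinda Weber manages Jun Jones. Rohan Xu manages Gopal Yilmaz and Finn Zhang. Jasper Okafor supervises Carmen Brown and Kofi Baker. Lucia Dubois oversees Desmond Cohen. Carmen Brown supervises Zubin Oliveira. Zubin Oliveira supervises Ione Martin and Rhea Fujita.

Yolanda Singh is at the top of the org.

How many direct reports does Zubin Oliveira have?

2

Zubin Oliveira directly manages Rhea Fujita, Ione Martin. That is 2 direct reports.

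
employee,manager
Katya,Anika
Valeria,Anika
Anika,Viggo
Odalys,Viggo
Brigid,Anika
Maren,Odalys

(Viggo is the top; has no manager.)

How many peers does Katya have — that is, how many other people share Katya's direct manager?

Katya reports to Anika. Anika's other direct reports are Brigid, Valeria — 2 peers.

2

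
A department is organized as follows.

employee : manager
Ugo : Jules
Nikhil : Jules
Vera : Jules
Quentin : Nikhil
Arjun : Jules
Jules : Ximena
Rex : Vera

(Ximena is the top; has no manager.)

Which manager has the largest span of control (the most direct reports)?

Jules

Direct-report counts: Ximena has 1; Jules has 4; Nikhil has 1; Vera has 1. The largest is 4, held by Jules.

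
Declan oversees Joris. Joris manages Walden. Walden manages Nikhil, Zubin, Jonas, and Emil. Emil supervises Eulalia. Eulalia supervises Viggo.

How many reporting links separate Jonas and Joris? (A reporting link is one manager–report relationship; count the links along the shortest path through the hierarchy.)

2

Jonas is in Joris's organization: the chain from Jonas up to Joris is Jonas → Walden → Joris, which is 2 links.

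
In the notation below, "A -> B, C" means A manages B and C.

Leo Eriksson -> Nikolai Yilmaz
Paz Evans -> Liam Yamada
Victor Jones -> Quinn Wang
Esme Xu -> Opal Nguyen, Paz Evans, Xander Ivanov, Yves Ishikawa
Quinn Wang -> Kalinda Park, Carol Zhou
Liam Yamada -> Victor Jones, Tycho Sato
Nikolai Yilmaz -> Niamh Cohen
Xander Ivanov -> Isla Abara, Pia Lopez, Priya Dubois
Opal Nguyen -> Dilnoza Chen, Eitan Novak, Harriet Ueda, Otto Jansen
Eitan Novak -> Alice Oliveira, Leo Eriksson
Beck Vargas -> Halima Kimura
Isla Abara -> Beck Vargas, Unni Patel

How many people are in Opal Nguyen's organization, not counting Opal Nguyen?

8

Opal Nguyen directly manages Dilnoza Chen, Eitan Novak, Harriet Ueda, Otto Jansen. Dilnoza Chen has no reports. Under Eitan Novak: Leo Eriksson, Nikolai Yilmaz, Niamh Cohen, Alice Oliveira (4). Harriet Ueda has no reports. Otto Jansen has no reports. So Opal Nguyen's organization is 4 direct reports plus everyone under them: 1 + 5 + 1 + 1 = 8.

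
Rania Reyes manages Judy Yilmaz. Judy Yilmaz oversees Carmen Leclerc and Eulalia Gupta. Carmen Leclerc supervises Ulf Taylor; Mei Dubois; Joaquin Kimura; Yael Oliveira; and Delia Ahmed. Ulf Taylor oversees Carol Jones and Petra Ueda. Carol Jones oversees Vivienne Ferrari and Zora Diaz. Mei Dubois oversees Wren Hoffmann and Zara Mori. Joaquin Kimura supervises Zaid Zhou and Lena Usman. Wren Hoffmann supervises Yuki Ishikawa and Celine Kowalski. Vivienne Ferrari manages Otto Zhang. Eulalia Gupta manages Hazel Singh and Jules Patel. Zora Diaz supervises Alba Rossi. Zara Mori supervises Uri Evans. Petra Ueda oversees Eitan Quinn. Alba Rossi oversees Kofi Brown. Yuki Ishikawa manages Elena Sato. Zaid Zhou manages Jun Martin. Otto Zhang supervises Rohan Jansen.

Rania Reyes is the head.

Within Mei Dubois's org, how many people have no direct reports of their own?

The people in Mei Dubois's organization with no one reporting to them are Uri Evans, Celine Kowalski, Elena Sato. That is 3.

3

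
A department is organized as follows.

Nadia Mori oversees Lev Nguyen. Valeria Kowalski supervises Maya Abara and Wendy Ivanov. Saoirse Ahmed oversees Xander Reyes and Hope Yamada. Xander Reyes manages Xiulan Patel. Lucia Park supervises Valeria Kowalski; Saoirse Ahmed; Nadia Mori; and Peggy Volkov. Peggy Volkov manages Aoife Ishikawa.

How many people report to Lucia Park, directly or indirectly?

11

Lucia Park directly manages Nadia Mori, Saoirse Ahmed, Valeria Kowalski, Peggy Volkov. Under Nadia Mori: Lev Nguyen (1). Under Saoirse Ahmed: Hope Yamada, Xander Reyes, Xiulan Patel (3). Under Valeria Kowalski: Wendy Ivanov, Maya Abara (2). Under Peggy Volkov: Aoife Ishikawa (1). So Lucia Park's organization is 4 direct reports plus everyone under them: 2 + 4 + 3 + 2 = 11.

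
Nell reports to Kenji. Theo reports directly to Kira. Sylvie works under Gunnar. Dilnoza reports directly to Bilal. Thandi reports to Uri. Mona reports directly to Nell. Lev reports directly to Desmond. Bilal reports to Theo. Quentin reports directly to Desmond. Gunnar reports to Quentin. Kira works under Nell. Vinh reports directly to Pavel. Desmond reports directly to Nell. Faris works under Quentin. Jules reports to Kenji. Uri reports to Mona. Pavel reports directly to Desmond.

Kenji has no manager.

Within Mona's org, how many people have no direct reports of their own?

1

The only person in Mona's organization with no one reporting to them is Thandi. That is 1.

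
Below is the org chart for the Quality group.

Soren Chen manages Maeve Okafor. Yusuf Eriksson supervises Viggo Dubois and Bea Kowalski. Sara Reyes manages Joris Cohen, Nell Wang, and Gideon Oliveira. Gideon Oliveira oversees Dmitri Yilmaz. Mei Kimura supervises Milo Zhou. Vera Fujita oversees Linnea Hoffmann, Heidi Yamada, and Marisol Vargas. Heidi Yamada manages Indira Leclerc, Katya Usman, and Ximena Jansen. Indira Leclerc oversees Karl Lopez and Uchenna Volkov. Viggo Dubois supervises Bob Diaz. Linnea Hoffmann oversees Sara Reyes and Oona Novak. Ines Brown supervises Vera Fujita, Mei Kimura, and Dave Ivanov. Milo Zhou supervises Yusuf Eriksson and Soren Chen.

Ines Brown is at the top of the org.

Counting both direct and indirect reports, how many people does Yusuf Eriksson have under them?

Yusuf Eriksson directly manages Viggo Dubois, Bea Kowalski. Under Viggo Dubois: Bob Diaz (1). Bea Kowalski has no reports. So Yusuf Eriksson's organization is 2 direct reports plus everyone under them: 2 + 1 = 3.

3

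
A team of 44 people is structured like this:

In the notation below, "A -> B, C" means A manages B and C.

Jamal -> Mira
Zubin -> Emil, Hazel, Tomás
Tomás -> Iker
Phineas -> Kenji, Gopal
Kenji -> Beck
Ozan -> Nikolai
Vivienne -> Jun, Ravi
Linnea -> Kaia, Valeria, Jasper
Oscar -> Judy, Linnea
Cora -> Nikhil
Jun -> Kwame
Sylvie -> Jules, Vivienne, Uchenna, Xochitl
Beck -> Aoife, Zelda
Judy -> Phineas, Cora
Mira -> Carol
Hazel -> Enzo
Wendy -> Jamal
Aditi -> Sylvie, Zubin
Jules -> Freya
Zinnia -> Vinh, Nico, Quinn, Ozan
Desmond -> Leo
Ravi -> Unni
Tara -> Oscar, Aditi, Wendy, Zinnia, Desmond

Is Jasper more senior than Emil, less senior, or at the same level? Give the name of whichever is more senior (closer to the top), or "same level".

same level

Both Jasper and Emil are 3 levels below Tara.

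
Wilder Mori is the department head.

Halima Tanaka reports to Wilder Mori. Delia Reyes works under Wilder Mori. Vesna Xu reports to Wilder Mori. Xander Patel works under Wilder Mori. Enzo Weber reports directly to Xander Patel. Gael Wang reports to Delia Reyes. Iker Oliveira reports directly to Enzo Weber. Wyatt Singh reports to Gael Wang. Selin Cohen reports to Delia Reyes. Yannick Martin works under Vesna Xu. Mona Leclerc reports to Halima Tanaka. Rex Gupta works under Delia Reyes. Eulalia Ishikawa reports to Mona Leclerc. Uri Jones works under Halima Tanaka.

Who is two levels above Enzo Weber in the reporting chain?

Wilder Mori

Enzo Weber reports to Xander Patel, and Xander Patel reports to Wilder Mori. So Enzo Weber's skip-level manager is Wilder Mori.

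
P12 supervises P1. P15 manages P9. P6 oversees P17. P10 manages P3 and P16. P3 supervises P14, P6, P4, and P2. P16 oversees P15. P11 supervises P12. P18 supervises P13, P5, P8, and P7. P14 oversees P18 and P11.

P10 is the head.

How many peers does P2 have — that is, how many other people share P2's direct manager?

3

P2 reports to P3. P3's other direct reports are P14, P6, P4 — 3 peers.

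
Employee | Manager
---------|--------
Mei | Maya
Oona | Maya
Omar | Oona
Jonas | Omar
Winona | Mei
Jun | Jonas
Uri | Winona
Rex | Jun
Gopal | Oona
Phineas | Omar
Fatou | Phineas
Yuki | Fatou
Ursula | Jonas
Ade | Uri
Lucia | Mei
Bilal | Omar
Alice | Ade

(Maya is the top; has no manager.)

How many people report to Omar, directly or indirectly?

8

Omar directly manages Jonas, Phineas, Bilal. Under Jonas: Ursula, Jun, Rex (3). Under Phineas: Fatou, Yuki (2). Bilal has no reports. So Omar's organization is 3 direct reports plus everyone under them: 4 + 3 + 1 = 8.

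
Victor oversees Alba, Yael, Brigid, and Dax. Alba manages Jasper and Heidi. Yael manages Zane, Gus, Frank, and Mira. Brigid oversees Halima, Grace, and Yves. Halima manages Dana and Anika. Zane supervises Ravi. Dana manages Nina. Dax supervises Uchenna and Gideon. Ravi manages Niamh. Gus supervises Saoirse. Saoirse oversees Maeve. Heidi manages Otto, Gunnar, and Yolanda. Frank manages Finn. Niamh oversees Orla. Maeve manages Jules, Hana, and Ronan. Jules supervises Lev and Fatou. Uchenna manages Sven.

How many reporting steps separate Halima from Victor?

Chain from Halima up to Victor: Halima → Brigid → Victor. That is 2 steps up, so Halima is 2 levels below Victor.

2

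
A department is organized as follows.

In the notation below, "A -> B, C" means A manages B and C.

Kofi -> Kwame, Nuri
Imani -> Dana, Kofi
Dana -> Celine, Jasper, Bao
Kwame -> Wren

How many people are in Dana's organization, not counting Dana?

3

Dana directly manages Celine, Jasper, Bao. Celine has no reports. Jasper has no reports. Bao has no reports. So Dana's organization is 3 direct reports plus everyone under them: 1 + 1 + 1 = 3.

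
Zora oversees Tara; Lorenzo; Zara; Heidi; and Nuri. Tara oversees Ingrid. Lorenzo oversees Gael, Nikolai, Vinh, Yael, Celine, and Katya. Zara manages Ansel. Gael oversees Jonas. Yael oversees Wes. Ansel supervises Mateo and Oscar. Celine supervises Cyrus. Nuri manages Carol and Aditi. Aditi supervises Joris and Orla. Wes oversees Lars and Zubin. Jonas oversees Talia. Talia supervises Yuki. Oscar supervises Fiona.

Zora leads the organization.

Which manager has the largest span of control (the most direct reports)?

Lorenzo

Direct-report counts: Zora has 5; Nuri has 2; Aditi has 2; Zara has 1; Ansel has 2; Oscar has 1; Lorenzo has 6; Celine has 1; Yael has 1; Wes has 2; Gael has 1; Jonas has 1; Talia has 1; Tara has 1. The largest is 6, held by Lorenzo.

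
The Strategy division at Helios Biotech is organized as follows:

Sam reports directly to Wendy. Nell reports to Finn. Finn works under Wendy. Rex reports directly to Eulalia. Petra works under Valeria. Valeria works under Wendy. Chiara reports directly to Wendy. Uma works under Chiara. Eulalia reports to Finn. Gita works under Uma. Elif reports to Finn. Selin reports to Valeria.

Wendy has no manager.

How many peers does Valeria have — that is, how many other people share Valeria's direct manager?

3

Valeria reports to Wendy. Wendy's other direct reports are Sam, Finn, Chiara — 3 peers.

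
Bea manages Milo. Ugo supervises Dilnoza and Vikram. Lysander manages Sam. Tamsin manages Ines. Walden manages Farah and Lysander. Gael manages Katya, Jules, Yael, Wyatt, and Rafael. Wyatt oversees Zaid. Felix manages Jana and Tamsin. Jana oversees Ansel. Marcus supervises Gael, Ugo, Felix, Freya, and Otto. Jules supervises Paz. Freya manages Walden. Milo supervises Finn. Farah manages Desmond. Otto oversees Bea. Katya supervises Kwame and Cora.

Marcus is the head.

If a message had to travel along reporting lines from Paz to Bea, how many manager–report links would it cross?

Paz is 3 levels below Marcus, and Bea is 2 levels below Marcus (their lowest common manager). The shortest path runs up from Paz to Marcus and back down to Bea: 3 + 2 = 5 links.

5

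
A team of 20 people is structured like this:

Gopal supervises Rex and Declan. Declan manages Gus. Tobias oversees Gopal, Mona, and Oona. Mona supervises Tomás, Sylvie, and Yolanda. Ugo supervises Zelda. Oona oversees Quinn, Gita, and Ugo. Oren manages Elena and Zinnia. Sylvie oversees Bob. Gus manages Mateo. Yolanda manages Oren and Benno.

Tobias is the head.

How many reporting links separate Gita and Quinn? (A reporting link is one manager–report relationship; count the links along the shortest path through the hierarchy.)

2

Gita is 1 level below Oona, and Quinn is 1 level below Oona (their lowest common manager). The shortest path runs up from Gita to Oona and back down to Quinn: 1 + 1 = 2 links.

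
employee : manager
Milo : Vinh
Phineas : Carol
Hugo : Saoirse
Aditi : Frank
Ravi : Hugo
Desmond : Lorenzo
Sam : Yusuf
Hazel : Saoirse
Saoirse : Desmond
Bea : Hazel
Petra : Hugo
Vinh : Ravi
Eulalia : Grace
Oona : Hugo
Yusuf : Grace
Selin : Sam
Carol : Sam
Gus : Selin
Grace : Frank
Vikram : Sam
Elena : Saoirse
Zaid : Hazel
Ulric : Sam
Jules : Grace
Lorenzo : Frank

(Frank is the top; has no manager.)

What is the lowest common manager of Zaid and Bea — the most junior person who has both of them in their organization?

Hazel

Zaid's chain of managers is Hazel, Saoirse, Desmond, Lorenzo, Frank. Bea's chain of managers is Hazel, Saoirse, Desmond, Lorenzo, Frank. The first manager that appears in both chains is Hazel.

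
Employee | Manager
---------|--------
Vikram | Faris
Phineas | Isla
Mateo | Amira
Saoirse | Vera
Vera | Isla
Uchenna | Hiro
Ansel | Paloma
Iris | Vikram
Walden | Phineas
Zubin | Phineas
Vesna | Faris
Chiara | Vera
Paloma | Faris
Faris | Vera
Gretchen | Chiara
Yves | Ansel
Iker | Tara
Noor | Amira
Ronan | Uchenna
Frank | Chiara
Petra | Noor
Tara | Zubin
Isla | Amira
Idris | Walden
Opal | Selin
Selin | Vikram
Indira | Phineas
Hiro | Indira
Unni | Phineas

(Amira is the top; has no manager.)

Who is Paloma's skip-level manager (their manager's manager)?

Paloma reports to Faris, and Faris reports to Vera. So Paloma's skip-level manager is Vera.

Vera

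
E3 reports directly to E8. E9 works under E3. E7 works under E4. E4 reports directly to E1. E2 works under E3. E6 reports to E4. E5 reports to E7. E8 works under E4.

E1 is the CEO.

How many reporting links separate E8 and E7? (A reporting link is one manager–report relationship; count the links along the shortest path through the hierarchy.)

E8 is 1 level below E4, and E7 is 1 level below E4 (their lowest common manager). The shortest path runs up from E8 to E4 and back down to E7: 1 + 1 = 2 links.

2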